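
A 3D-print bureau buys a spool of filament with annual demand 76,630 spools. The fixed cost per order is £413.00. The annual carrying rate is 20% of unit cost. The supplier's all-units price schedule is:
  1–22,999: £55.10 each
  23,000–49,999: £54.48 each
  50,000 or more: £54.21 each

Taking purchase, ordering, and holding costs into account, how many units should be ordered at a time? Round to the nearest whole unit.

Q* ≈ 2,397 spools

Holding cost per unit per year at price C is H = 0.20·C.
Evaluate total cost at each tier's feasible EOQ or, if the EOQ is below the tier, at the tier's minimum quantity.
EOQ at £55.10 = 2396.6 (feasible in tier 1): TC = 76,630×£55.10 + (76,630/2396.6)×413 + (2396.6/2)×0.20×£55.10 = £4,248,723.72.
EOQ at £54.48 = 2410.2 < 23000, so use break Q=23000: TC = 76,630×£54.48 + (76,630/23000.0)×413 + (23000.0/2)×0.20×£54.48 = £4,301,482.41.
EOQ at £54.21 = 2416.2 < 50000, so use break Q=50000: TC = 76,630×£54.21 + (76,630/50000.0)×413 + (50000.0/2)×0.20×£54.21 = £4,425,795.26.
Lowest total cost is £4,248,723.72 at Q = 2396.6.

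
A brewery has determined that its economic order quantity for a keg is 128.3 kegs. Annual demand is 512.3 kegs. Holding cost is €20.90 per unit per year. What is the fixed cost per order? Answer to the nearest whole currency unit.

S ≈ €336

Squaring Q* = √(2DS/H) gives Q*² = 2DS/H.
From Q* = √(2DS/H): S = Q*²H / (2D) = 128.3² × 20.9 / (2 × 512.3) = 335.7726.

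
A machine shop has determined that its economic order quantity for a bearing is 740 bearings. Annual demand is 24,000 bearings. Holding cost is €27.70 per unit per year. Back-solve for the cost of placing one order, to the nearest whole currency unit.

S ≈ €316

Invert the EOQ relation Q*² = 2DS/H.
From Q* = √(2DS/H): S = Q*²H / (2D) = 740² × 27.7 / (2 × 24,000) = 316.0108.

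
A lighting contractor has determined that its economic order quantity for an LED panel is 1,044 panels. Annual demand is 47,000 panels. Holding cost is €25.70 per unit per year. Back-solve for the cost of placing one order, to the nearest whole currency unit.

Squaring Q* = √(2DS/H) gives Q*² = 2DS/H.
From Q* = √(2DS/H): S = Q*²H / (2D) = 1,044² × 25.7 / (2 × 47,000) = 297.9931.

S ≈ €298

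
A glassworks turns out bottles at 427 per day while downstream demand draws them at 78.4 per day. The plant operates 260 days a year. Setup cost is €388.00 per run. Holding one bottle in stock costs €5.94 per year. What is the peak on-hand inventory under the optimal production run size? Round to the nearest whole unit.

Annual demand D = 78.4 × 260 = 20,384.
Production build-up factor (1 − d/p) = 1 − 78.4/427 = 0.8164.
Q* = √(2DS / (H(1 − d/p))) = √(2 × 20,384 × 388 / (5.94 × 0.8164)).
= √(15,817,984 / 4.8494) ≈ 1806.062.
Maximum inventory = Q*(1 − d/p) = 1806.062 × 0.8164 ≈ 1474.457.

I_max ≈ 1,474 bottles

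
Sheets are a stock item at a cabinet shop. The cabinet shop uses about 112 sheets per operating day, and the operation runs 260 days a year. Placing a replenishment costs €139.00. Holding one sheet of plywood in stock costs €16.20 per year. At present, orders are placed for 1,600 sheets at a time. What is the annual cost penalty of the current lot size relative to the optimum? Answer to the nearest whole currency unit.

Extra cost ≈ €4,038 per year

Annual demand D = 112 × 260 = 29,120.
EOQ = √(2DS/H) = √(2 × 29,120 × 139 / 16.2) ≈ 706.90.
Cost at Q* = (D/Q*)S + (Q*/2)H = √(2DSH) ≈ €11,451.85.
Cost at Q = 1,600: (29,120/1,600)×139 + (1,600/2)×16.2 = €2,529.80 + €12,960.00 = €15,489.80.
Excess = €15,489.80 − €11,451.85 = €4,037.95.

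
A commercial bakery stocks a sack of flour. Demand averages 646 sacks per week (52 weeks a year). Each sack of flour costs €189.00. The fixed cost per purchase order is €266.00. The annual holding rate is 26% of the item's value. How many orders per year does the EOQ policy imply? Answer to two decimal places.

N ≈ 55.70 orders per year

Annual demand D = 646 × 52 = 33,592.
Holding cost H = 0.26 × €189.00 = €49.1400 per unit per year.
EOQ = √(2DS/H) = √(2 × 33,592 × 266 / 49.14) ≈ 603.05.
Orders per year = D / Q* = 33,592 / 603.05 ≈ 55.703.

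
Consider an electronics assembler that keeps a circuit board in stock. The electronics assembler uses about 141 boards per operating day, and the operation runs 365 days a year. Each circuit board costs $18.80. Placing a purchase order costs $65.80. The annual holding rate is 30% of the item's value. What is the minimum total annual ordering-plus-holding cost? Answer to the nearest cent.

TC* ≈ $6,180.50

Annual demand D = 141 × 365 = 51,465.
Holding cost H = 0.30 × $18.80 = $5.6400 per unit per year.
The optimal lot size = √(2DS/H) = √(2 × 51,465 × 65.8 / 5.64) ≈ 1095.83.
At Q*, ordering cost (D/Q*)S equals holding cost (Q*/2)H, each = √(DSH/2).
Minimum total = √(2DSH) = √(2 × 51,465 × 65.8 × 5.64) ≈ 6180.498.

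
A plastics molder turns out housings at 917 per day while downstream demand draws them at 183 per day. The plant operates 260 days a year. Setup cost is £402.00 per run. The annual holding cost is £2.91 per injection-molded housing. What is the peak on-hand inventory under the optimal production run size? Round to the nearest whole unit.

Annual demand D = 183 × 260 = 47,580.
Production build-up factor (1 − d/p) = 1 − 183/917 = 0.8004.
Q* = √(2DS / (H(1 − d/p))) = √(2 × 47,580 × 402 / (2.91 × 0.8004)).
= √(38,254,320 / 2.3293) ≈ 4052.569.
Maximum inventory = Q*(1 − d/p) = 4052.569 × 0.8004 ≈ 3243.823.

I_max ≈ 3,244 housings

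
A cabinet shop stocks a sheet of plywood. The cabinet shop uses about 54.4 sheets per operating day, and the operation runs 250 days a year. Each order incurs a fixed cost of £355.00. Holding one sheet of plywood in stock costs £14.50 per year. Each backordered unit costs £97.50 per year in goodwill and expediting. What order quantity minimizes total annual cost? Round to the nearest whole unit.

Q* ≈ 875 sheets

Annual demand D = 54.4 × 250 = 13,600.
With planned backorders, Q* = √(2DS/H) · √((H+B)/B).
√(2DS/H) = √(2 × 13,600 × 355 / 14.5) = 816.046.
√((H+B)/B) = √((14.5+97.5)/97.5) = 1.0718.
Q* ≈ 874.624.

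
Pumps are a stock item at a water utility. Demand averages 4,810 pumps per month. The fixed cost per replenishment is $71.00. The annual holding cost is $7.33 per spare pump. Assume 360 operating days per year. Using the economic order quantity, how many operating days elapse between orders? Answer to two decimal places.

T ≈ 6.60 days

Annual demand D = 4,810 × 12 = 57,720.
Q* = √(2DS/H) = √(2 × 57,720 × 71 / 7.33) ≈ 1057.44.
Cycle time = Q*/D × 360 = 1057.44 / 57,720 × 360 ≈ 6.595 days.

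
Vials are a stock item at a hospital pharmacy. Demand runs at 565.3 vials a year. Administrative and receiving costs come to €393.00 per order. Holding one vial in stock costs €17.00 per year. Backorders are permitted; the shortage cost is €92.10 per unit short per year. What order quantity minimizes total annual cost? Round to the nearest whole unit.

With planned backorders, Q* = √(2DS/H) · √((H+B)/B).
√(2DS/H) = √(2 × 565.3 × 393 / 17) = 161.669.
√((H+B)/B) = √((17+92.1)/92.1) = 1.0884.
Q* ≈ 175.958.

Q* ≈ 176 vials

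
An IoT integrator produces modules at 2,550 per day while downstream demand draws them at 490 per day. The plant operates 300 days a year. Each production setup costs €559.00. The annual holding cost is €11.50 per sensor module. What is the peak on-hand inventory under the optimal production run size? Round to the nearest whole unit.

I_max ≈ 3,398 modules

Annual demand D = 490 × 300 = 147,000.
Production build-up factor (1 − d/p) = 1 − 490/2,550 = 0.8078.
Q* = √(2DS / (H(1 − d/p))) = √(2 × 147,000 × 559 / (11.5 × 0.8078)).
= √(164,346,000 / 9.2902) ≈ 4205.979.
Maximum inventory = Q*(1 − d/p) = 4205.979 × 0.8078 ≈ 3397.771.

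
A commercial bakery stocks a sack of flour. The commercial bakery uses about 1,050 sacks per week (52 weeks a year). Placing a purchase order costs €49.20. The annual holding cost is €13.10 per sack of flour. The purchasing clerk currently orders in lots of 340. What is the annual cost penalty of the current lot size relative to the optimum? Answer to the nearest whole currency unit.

Annual demand D = 1,050 × 52 = 54,600.
EOQ = √(2DS/H) = √(2 × 54,600 × 49.2 / 13.1) ≈ 640.41.
Cost at Q* = (D/Q*)S + (Q*/2)H = √(2DSH) ≈ €8,389.37.
Cost at Q = 340: (54,600/340)×49.2 + (340/2)×13.1 = €7,900.94 + €2,227.00 = €10,127.94.
Excess = €10,127.94 − €8,389.37 = €1,738.57.

Extra cost ≈ €1,739 per year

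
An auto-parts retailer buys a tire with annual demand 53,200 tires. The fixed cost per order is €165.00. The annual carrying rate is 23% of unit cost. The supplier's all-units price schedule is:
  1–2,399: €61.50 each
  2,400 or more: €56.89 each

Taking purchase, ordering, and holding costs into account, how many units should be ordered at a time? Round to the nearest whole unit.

Holding cost per unit per year at price C is H = 0.23·C.
For each price level, check whether its EOQ is feasible; otherwise the best quantity at that price is the breakpoint.
EOQ at €61.50 = 1114.1 (feasible in tier 1): TC = 53,200×€61.50 + (53,200/1114.1)×165 + (1114.1/2)×0.23×€61.50 = €3,287,558.48.
EOQ at €56.89 = 1158.3 < 2400, so use break Q=2400: TC = 53,200×€56.89 + (53,200/2400.0)×165 + (2400.0/2)×0.23×€56.89 = €3,045,907.14.
Lowest total cost is €3,045,907.14 at Q = 2400.0.

Q* ≈ 2,400 tires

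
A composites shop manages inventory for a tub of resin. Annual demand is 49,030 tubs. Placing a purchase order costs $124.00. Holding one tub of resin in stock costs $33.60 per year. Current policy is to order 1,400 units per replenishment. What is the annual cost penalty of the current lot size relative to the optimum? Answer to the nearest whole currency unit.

EOQ = √(2DS/H) = √(2 × 49,030 × 124 / 33.6) ≈ 601.57.
Cost at Q* = (D/Q*)S + (Q*/2)H = √(2DSH) ≈ $20,212.80.
Cost at Q = 1,400: (49,030/1,400)×124 + (1,400/2)×33.6 = $4,342.66 + $23,520.00 = $27,862.66.
Excess = $27,862.66 − $20,212.80 = $7,649.86.

Extra cost ≈ $7,650 per year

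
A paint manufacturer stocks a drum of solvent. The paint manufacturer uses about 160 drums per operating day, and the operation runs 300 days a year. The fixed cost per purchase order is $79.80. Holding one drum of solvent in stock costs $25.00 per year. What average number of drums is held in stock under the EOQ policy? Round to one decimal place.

Average inventory ≈ 276.8 drums

Annual demand D = 160 × 300 = 48,000.
EOQ = √(2DS/H) = √(2 × 48,000 × 79.8 / 25) ≈ 553.56.
Average inventory = Q*/2 ≈ 553.56 / 2 = 276.782.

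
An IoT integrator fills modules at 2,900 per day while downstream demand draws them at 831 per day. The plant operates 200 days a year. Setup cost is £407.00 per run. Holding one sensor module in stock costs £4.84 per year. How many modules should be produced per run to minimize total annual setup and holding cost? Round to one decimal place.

Annual demand D = 831 × 200 = 166,200.
Production build-up factor (1 − d/p) = 1 − 831/2,900 = 0.7134.
Q* = √(2DS / (H(1 − d/p))) = √(2 × 166,200 × 407 / (4.84 × 0.7134)).
= √(135,286,800 / 3.4531) ≈ 6259.271.

Q* ≈ 6,259.3 modules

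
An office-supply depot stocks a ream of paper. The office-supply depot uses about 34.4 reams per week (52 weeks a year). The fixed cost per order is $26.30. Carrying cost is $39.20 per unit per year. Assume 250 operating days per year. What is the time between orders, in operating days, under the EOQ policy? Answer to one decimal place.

Annual demand D = 34.4 × 52 = 1,788.8.
EOQ = √(2DS/H) = √(2 × 1,788.8 × 26.3 / 39.2) ≈ 48.99.
Cycle time = Q*/D × 250 = 48.99 / 1,788.8 × 250 ≈ 6.847 days.

T ≈ 6.8 days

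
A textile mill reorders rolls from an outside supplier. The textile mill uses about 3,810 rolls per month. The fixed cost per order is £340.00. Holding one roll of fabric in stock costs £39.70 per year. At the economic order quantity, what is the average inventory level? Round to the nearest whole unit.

Average inventory ≈ 442 rolls

Annual demand D = 3,810 × 12 = 45,720.
Q* = √(2DS/H) = √(2 × 45,720 × 340 / 39.7) ≈ 884.94.
Average inventory = Q*/2 ≈ 884.94 / 2 = 442.468.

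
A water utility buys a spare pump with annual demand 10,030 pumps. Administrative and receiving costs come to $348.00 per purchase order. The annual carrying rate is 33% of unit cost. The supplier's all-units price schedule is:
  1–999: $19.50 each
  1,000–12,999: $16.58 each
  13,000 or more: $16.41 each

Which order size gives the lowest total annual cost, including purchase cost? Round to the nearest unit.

Holding cost per unit per year at price C is H = 0.33·C.
For each price level, check whether its EOQ is feasible; otherwise the best quantity at that price is the breakpoint.
Tier 1 ($19.50): EOQ = 1041.6 exceeds tier's upper bound 999, so this tier is dominated.
EOQ at $16.58 = 1129.6 (feasible in tier 2): TC = 10,030×$16.58 + (10,030/1129.6)×348 + (1129.6/2)×0.33×$16.58 = $172,477.63.
EOQ at $16.41 = 1135.4 < 13000, so use break Q=13000: TC = 10,030×$16.41 + (10,030/13000.0)×348 + (13000.0/2)×0.33×$16.41 = $200,060.25.
Lowest total cost is $172,477.63 at Q = 1129.6.

Q* ≈ 1,130 pumps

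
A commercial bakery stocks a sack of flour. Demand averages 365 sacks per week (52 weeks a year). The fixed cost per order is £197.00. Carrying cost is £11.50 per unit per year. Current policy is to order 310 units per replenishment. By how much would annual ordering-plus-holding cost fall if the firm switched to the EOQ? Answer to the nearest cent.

Annual demand D = 365 × 52 = 18,980.
EOQ = √(2DS/H) = √(2 × 18,980 × 197 / 11.5) ≈ 806.39.
Cost at Q* = (D/Q*)S + (Q*/2)H = √(2DSH) ≈ £9,273.53.
Cost at Q = 310: (18,980/310)×197 + (310/2)×11.5 = £12,061.48 + £1,782.50 = £13,843.98.
Excess = £13,843.98 − £9,273.53 = £4,570.45.

Extra cost ≈ £4,570.45 per year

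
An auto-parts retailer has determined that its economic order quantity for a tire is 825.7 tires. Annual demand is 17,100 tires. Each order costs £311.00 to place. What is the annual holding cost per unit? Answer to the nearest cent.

The basic EOQ model gives Q* = √(2DS/H); rearrange for the unknown.
From Q* = √(2DS/H): H = 2DS / Q*² = 2 × 17,100 × 311 / 825.7² = 15.6006.

H ≈ £15.60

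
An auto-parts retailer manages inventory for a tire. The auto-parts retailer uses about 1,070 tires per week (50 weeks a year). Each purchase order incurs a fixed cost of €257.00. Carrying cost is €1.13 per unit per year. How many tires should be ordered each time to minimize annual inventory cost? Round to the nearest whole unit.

Q* ≈ 4,933 tires

Annual demand D = 1,070 × 50 = 53,500.
EOQ = √(2DS / H) = √(2 × 53,500 × 257 / 1.13).
= √(27,499,000 / 1.13) = √24,335,398.2301 ≈ 4933.092.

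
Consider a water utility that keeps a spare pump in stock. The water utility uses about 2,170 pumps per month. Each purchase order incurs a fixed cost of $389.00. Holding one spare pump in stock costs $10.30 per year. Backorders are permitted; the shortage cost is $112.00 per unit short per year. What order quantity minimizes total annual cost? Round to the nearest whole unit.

Annual demand D = 2,170 × 12 = 26,040.
With planned backorders, Q* = √(2DS/H) · √((H+B)/B).
√(2DS/H) = √(2 × 26,040 × 389 / 10.3) = 1402.464.
√((H+B)/B) = √((10.3+112)/112) = 1.0450.
Q* ≈ 1465.534.

Q* ≈ 1,466 pumps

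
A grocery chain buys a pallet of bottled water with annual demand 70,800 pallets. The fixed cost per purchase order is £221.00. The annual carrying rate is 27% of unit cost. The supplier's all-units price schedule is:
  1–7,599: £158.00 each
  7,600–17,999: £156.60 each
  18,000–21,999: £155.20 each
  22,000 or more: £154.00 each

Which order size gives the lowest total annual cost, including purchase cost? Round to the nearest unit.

Holding cost per unit per year at price C is H = 0.27·C.
For each price level, check whether its EOQ is feasible; otherwise the best quantity at that price is the breakpoint.
EOQ at £158.00 = 856.5 (feasible in tier 1): TC = 70,800×£158.00 + (70,800/856.5)×221 + (856.5/2)×0.27×£158.00 = £11,222,937.45.
EOQ at £156.60 = 860.3 < 7600, so use break Q=7600: TC = 70,800×£156.60 + (70,800/7600.0)×221 + (7600.0/2)×0.27×£156.60 = £11,250,010.39.
EOQ at £155.20 = 864.2 < 18000, so use break Q=18000: TC = 70,800×£155.20 + (70,800/18000.0)×221 + (18000.0/2)×0.27×£155.20 = £11,366,165.27.
EOQ at £154.00 = 867.5 < 22000, so use break Q=22000: TC = 70,800×£154.00 + (70,800/22000.0)×221 + (22000.0/2)×0.27×£154.00 = £11,361,291.22.
Lowest total cost is £11,222,937.45 at Q = 856.5.

Q* ≈ 856 pallets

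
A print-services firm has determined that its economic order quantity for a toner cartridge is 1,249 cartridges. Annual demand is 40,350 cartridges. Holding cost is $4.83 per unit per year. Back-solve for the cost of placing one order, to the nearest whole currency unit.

Squaring Q* = √(2DS/H) gives Q*² = 2DS/H.
From Q* = √(2DS/H): S = Q*²H / (2D) = 1,249² × 4.83 / (2 × 40,350) = 93.3681.

S ≈ $93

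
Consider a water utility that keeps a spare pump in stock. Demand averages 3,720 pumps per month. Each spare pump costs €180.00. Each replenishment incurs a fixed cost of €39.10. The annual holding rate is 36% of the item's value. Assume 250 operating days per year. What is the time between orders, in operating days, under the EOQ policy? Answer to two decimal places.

T ≈ 1.30 days

Annual demand D = 3,720 × 12 = 44,640.
Holding cost H = 0.36 × €180.00 = €64.8000 per unit per year.
EOQ = √(2DS/H) = √(2 × 44,640 × 39.1 / 64.8) ≈ 232.10.
Cycle time = Q*/D × 250 = 232.10 / 44,640 × 250 ≈ 1.300 days.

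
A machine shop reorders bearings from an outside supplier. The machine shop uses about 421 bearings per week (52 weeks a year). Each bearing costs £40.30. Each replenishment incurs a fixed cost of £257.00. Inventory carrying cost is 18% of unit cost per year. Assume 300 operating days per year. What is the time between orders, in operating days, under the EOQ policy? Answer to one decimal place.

Annual demand D = 421 × 52 = 21,892.
Holding cost H = 0.18 × £40.30 = £7.2540 per unit per year.
The optimal lot size = √(2DS/H) = √(2 × 21,892 × 257 / 7.254) ≈ 1245.48.
Cycle time = Q*/D × 300 = 1245.48 / 21,892 × 300 ≈ 17.068 days.

T ≈ 17.1 days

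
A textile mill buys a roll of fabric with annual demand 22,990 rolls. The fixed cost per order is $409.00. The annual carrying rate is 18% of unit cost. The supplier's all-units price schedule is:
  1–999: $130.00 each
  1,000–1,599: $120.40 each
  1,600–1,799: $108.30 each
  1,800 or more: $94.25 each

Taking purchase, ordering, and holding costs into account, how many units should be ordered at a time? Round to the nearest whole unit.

Holding cost per unit per year at price C is H = 0.18·C.
For each price level, check whether its EOQ is feasible; otherwise the best quantity at that price is the breakpoint.
EOQ at $130.00 = 896.5 (feasible in tier 1): TC = 22,990×$130.00 + (22,990/896.5)×409 + (896.5/2)×0.18×$130.00 = $3,009,677.52.
EOQ at $120.40 = 931.5 < 1000, so use break Q=1000: TC = 22,990×$120.40 + (22,990/1000.0)×409 + (1000.0/2)×0.18×$120.40 = $2,788,234.91.
EOQ at $108.30 = 982.2 < 1600, so use break Q=1600: TC = 22,990×$108.30 + (22,990/1600.0)×409 + (1600.0/2)×0.18×$108.30 = $2,511,289.02.
EOQ at $94.25 = 1052.9 < 1800, so use break Q=1800: TC = 22,990×$94.25 + (22,990/1800.0)×409 + (1800.0/2)×0.18×$94.25 = $2,187,299.84.
Lowest total cost is $2,187,299.84 at Q = 1800.0.

Q* ≈ 1,800 rolls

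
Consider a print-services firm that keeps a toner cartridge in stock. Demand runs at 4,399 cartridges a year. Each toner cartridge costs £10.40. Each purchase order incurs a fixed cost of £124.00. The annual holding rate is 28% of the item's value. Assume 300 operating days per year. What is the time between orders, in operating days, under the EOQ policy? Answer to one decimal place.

T ≈ 41.7 days

Holding cost H = 0.28 × £10.40 = £2.9120 per unit per year.
EOQ = √(2DS/H) = √(2 × 4,399 × 124 / 2.912) ≈ 612.08.
Cycle time = Q*/D × 300 = 612.08 / 4,399 × 300 ≈ 41.742 days.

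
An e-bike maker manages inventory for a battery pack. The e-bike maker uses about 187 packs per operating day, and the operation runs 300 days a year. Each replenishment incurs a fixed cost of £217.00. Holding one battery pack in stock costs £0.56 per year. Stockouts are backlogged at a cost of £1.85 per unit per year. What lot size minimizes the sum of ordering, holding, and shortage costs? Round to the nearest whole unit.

Q* ≈ 7,526 packs

Annual demand D = 187 × 300 = 56,100.
With planned backorders, Q* = √(2DS/H) · √((H+B)/B).
√(2DS/H) = √(2 × 56,100 × 217 / 0.56) = 6593.747.
√((H+B)/B) = √((0.56+1.85)/1.85) = 1.1414.
Q* ≈ 7525.839.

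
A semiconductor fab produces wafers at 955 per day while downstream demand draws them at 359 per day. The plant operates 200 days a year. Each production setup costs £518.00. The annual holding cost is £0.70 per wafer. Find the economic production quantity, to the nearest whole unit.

Annual demand D = 359 × 200 = 71,800.
Production build-up factor (1 − d/p) = 1 − 359/955 = 0.6241.
Q* = √(2DS / (H(1 − d/p))) = √(2 × 71,800 × 518 / (0.7 × 0.6241)).
= √(74,384,800 / 0.4369) ≈ 13048.832.

Q* ≈ 13,049 wafers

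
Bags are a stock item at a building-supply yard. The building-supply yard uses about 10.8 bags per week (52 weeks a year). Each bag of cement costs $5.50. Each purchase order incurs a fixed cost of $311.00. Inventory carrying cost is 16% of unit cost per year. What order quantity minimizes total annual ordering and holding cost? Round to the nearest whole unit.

Q* ≈ 630 bags

Annual demand D = 10.8 × 52 = 561.6.
Holding cost H = 0.16 × $5.50 = $0.8800 per unit per year.
EOQ = √(2DS / H) = √(2 × 561.6 × 311 / 0.88).
= √(349,315.2 / 0.88) = √396,949.0909 ≈ 630.039.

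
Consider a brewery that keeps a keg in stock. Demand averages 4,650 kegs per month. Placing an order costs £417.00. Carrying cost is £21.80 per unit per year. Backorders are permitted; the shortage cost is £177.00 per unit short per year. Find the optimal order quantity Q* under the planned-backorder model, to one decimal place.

Annual demand D = 4,650 × 12 = 55,800.
With planned backorders, Q* = √(2DS/H) · √((H+B)/B).
√(2DS/H) = √(2 × 55,800 × 417 / 21.8) = 1461.073.
√((H+B)/B) = √((21.8+177)/177) = 1.0598.
Q* ≈ 1548.437.

Q* ≈ 1,548.4 kegs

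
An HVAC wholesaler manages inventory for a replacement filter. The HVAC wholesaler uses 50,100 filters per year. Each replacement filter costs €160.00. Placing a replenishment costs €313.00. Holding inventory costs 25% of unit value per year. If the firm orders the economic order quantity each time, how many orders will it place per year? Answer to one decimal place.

N ≈ 56.6 orders per year

Holding cost H = 0.25 × €160.00 = €40.0000 per unit per year.
Q* = √(2DS/H) = √(2 × 50,100 × 313 / 40) ≈ 885.47.
Orders per year = D / Q* = 50,100 / 885.47 ≈ 56.580.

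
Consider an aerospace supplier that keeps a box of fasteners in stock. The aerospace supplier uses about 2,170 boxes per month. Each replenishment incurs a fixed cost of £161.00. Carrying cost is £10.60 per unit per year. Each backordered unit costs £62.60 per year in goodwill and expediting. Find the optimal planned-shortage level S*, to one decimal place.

Annual demand D = 2,170 × 12 = 26,040.
With planned backorders, Q* = √(2DS/H) · √((H+B)/B).
√(2DS/H) = √(2 × 26,040 × 161 / 10.6) = 889.397.
√((H+B)/B) = √((10.6+62.6)/62.6) = 1.0814.
Q* ≈ 961.754.
S* = Q* · H/(H+B) = 961.754 × 10.6/73.2 ≈ 139.270.

S* ≈ 139.3 boxes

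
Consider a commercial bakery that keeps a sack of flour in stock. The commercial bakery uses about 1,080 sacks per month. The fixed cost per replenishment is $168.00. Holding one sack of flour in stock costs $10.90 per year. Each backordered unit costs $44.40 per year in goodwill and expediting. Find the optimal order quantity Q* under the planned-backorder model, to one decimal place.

Q* ≈ 705.4 sacks

Annual demand D = 1,080 × 12 = 12,960.
With planned backorders, Q* = √(2DS/H) · √((H+B)/B).
√(2DS/H) = √(2 × 12,960 × 168 / 10.9) = 632.061.
√((H+B)/B) = √((10.9+44.4)/44.4) = 1.1160.
Q* ≈ 705.391.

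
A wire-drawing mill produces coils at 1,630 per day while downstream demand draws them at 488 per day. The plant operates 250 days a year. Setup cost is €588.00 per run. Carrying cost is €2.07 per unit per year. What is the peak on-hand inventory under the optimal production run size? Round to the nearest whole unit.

Annual demand D = 488 × 250 = 122,000.
Production build-up factor (1 − d/p) = 1 − 488/1,630 = 0.7006.
Q* = √(2DS / (H(1 − d/p))) = √(2 × 122,000 × 588 / (2.07 × 0.7006)).
= √(143,472,000 / 1.4503) ≈ 9946.245.
Maximum inventory = Q*(1 − d/p) = 9946.245 × 0.7006 ≈ 6968.474.

I_max ≈ 6,968 coils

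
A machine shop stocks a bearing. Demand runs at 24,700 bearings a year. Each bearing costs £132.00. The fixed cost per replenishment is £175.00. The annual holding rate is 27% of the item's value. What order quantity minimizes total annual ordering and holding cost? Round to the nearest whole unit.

Q* ≈ 493 bearings

Holding cost H = 0.27 × £132.00 = £35.6400 per unit per year.
EOQ = √(2DS / H) = √(2 × 24,700 × 175 / 35.64).
= √(8,645,000 / 35.64) = √242,564.5342 ≈ 492.508.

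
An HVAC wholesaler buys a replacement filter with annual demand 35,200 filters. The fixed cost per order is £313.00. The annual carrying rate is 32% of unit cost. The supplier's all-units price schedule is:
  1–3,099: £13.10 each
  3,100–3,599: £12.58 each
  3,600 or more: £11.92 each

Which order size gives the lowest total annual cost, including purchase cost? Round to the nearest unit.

Q* ≈ 3,600 filters

Holding cost per unit per year at price C is H = 0.32·C.
Evaluate total cost at each tier's feasible EOQ or, if the EOQ is below the tier, at the tier's minimum quantity.
EOQ at £13.10 = 2292.7 (feasible in tier 1): TC = 35,200×£13.10 + (35,200/2292.7)×313 + (2292.7/2)×0.32×£13.10 = £470,731.01.
EOQ at £12.58 = 2339.6 < 3100, so use break Q=3100: TC = 35,200×£12.58 + (35,200/3100.0)×313 + (3100.0/2)×0.32×£12.58 = £452,609.74.
EOQ at £11.92 = 2403.5 < 3600, so use break Q=3600: TC = 35,200×£11.92 + (35,200/3600.0)×313 + (3600.0/2)×0.32×£11.92 = £429,510.36.
Lowest total cost is £429,510.36 at Q = 3600.0.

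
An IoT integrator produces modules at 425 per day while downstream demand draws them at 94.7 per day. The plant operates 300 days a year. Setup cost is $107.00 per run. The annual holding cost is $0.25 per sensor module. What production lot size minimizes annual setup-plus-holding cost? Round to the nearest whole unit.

Q* ≈ 5,594 modules

Annual demand D = 94.7 × 300 = 28,410.
Production build-up factor (1 − d/p) = 1 − 94.7/425 = 0.7772.
Q* = √(2DS / (H(1 − d/p))) = √(2 × 28,410 × 107 / (0.25 × 0.7772)).
= √(6,079,740 / 0.1943) ≈ 5593.874.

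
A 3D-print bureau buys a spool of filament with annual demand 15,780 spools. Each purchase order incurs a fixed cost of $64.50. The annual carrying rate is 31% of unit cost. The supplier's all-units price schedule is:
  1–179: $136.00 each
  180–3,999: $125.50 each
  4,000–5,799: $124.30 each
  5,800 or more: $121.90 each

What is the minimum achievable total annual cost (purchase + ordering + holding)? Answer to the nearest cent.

TC* ≈ $1,989,289.20

Holding cost per unit per year at price C is H = 0.31·C.
Candidates are each tier's EOQ (if it falls in that tier) and each price-break quantity.
Tier 1 ($136.00): EOQ = 219.7 exceeds tier's upper bound 179, so this tier is dominated.
EOQ at $125.50 = 228.7 (feasible in tier 2): TC = 15,780×$125.50 + (15,780/228.7)×64.5 + (228.7/2)×0.31×$125.50 = $1,989,289.20.
EOQ at $124.30 = 229.8 < 4000, so use break Q=4000: TC = 15,780×$124.30 + (15,780/4000.0)×64.5 + (4000.0/2)×0.31×$124.30 = $2,038,774.45.
EOQ at $121.90 = 232.1 < 5800, so use break Q=5800: TC = 15,780×$121.90 + (15,780/5800.0)×64.5 + (5800.0/2)×0.31×$121.90 = $2,033,345.58.
Lowest total cost among the candidates is at Q = 228.7.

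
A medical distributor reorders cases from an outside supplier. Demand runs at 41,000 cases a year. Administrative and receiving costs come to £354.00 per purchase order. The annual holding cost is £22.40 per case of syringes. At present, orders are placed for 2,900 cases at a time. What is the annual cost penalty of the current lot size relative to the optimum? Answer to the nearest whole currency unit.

EOQ = √(2DS/H) = √(2 × 41,000 × 354 / 22.4) ≈ 1138.37.
Cost at Q* = (D/Q*)S + (Q*/2)H = √(2DSH) ≈ £25,499.55.
Cost at Q = 2,900: (41,000/2,900)×354 + (2,900/2)×22.4 = £5,004.83 + £32,480.00 = £37,484.83.
Excess = £37,484.83 − £25,499.55 = £11,985.27.

Extra cost ≈ £11,985 per year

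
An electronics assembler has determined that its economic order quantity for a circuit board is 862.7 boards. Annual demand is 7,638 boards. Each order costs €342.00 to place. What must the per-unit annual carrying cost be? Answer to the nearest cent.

Squaring Q* = √(2DS/H) gives Q*² = 2DS/H.
From Q* = √(2DS/H): H = 2DS / Q*² = 2 × 7,638 × 342 / 862.7² = 7.0197.

H ≈ €7.02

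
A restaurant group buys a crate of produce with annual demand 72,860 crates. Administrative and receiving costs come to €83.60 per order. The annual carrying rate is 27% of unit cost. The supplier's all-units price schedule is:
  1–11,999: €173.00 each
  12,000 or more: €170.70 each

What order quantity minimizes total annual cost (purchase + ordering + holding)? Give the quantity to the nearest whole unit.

Holding cost per unit per year at price C is H = 0.27·C.
Evaluate total cost at each tier's feasible EOQ or, if the EOQ is below the tier, at the tier's minimum quantity.
EOQ at €173.00 = 510.7 (feasible in tier 1): TC = 72,860×€173.00 + (72,860/510.7)×83.6 + (510.7/2)×0.27×€173.00 = €12,628,634.35.
EOQ at €170.70 = 514.1 < 12000, so use break Q=12000: TC = 72,860×€170.70 + (72,860/12000.0)×83.6 + (12000.0/2)×0.27×€170.70 = €12,714,243.59.
Lowest total cost is €12,628,634.35 at Q = 510.7.

Q* ≈ 511 crates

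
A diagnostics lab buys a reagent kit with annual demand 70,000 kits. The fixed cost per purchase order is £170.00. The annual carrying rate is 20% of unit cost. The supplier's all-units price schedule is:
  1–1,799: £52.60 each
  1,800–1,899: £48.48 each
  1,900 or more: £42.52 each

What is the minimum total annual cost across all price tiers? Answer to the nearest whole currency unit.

Holding cost per unit per year at price C is H = 0.20·C.
For each price level, check whether its EOQ is feasible; otherwise the best quantity at that price is the breakpoint.
EOQ at £52.60 = 1504.1 (feasible in tier 1): TC = 70,000×£52.60 + (70,000/1504.1)×170 + (1504.1/2)×0.20×£52.60 = £3,697,823.27.
EOQ at £48.48 = 1566.7 < 1800, so use break Q=1800: TC = 70,000×£48.48 + (70,000/1800.0)×170 + (1800.0/2)×0.20×£48.48 = £3,408,937.51.
EOQ at £42.52 = 1672.9 < 1900, so use break Q=1900: TC = 70,000×£42.52 + (70,000/1900.0)×170 + (1900.0/2)×0.20×£42.52 = £2,990,741.96.
Lowest total cost among the candidates is at Q = 1900.0.

TC* ≈ £2,990,742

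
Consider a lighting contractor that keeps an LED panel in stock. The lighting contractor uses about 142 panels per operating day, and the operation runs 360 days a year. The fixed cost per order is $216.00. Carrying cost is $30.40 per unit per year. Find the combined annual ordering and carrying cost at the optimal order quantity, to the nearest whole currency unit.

Annual demand D = 142 × 360 = 51,120.
EOQ = √(2DS/H) = √(2 × 51,120 × 216 / 30.4) ≈ 852.32.
At the optimum the two cost components are equal, so total cost = 2·(Q*/2)H = Q*·H.
Minimum total = √(2DSH) = √(2 × 51,120 × 216 × 30.4) ≈ 25910.398.

TC* ≈ $25,910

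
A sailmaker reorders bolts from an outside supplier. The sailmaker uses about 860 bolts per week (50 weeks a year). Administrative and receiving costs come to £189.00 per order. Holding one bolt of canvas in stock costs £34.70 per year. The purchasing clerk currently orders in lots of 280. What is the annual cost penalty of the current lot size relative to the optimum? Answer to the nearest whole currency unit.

Extra cost ≈ £10,134 per year

Annual demand D = 860 × 50 = 43,000.
EOQ = √(2DS/H) = √(2 × 43,000 × 189 / 34.7) ≈ 684.41.
Cost at Q* = (D/Q*)S + (Q*/2)H = √(2DSH) ≈ £23,748.97.
Cost at Q = 280: (43,000/280)×189 + (280/2)×34.7 = £29,025.00 + £4,858.00 = £33,883.00.
Excess = £33,883.00 − £23,748.97 = £10,134.03.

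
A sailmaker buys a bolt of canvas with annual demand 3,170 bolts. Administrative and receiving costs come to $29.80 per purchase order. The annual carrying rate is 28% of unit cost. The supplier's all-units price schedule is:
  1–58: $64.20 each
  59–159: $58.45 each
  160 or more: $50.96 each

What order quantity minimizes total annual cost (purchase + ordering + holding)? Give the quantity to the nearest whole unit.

Holding cost per unit per year at price C is H = 0.28·C.
Evaluate total cost at each tier's feasible EOQ or, if the EOQ is below the tier, at the tier's minimum quantity.
Tier 1 ($64.20): EOQ = 102.5 exceeds tier's upper bound 58, so this tier is dominated.
EOQ at $58.45 = 107.4 (feasible in tier 2): TC = 3,170×$58.45 + (3,170/107.4)×29.8 + (107.4/2)×0.28×$58.45 = $187,044.93.
EOQ at $50.96 = 115.1 < 160, so use break Q=160: TC = 3,170×$50.96 + (3,170/160.0)×29.8 + (160.0/2)×0.28×$50.96 = $163,275.12.
Lowest total cost is $163,275.12 at Q = 160.0.

Q* ≈ 160 bolts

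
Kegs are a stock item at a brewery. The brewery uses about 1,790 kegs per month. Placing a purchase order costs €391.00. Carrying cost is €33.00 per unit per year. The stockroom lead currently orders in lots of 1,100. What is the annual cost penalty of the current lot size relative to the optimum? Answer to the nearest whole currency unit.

Annual demand D = 1,790 × 12 = 21,480.
EOQ = √(2DS/H) = √(2 × 21,480 × 391 / 33) ≈ 713.45.
Cost at Q* = (D/Q*)S + (Q*/2)H = √(2DSH) ≈ €23,543.85.
Cost at Q = 1,100: (21,480/1,100)×391 + (1,100/2)×33 = €7,635.16 + €18,150.00 = €25,785.16.
Excess = €25,785.16 − €23,543.85 = €2,241.31.

Extra cost ≈ €2,241 per year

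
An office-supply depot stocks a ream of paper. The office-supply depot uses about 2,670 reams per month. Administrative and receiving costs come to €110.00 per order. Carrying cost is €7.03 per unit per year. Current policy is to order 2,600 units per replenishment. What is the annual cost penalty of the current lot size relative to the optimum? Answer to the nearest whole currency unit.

Annual demand D = 2,670 × 12 = 32,040.
EOQ = √(2DS/H) = √(2 × 32,040 × 110 / 7.03) ≈ 1001.34.
Cost at Q* = (D/Q*)S + (Q*/2)H = √(2DSH) ≈ €7,039.39.
Cost at Q = 2,600: (32,040/2,600)×110 + (2,600/2)×7.03 = €1,355.54 + €9,139.00 = €10,494.54.
Excess = €10,494.54 − €7,039.39 = €3,455.14.

Extra cost ≈ €3,455 per year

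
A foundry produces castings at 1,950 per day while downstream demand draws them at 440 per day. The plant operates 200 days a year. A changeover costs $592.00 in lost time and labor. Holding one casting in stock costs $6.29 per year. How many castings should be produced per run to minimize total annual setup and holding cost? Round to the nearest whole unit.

Q* ≈ 4,625 castings

Annual demand D = 440 × 200 = 88,000.
Production build-up factor (1 − d/p) = 1 − 440/1,950 = 0.7744.
Q* = √(2DS / (H(1 − d/p))) = √(2 × 88,000 × 592 / (6.29 × 0.7744)).
= √(104,192,000 / 4.8707) ≈ 4625.095.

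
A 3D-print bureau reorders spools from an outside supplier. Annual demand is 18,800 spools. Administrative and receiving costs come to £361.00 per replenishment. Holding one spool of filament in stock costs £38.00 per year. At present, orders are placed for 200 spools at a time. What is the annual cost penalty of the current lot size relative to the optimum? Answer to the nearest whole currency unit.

Extra cost ≈ £15,023 per year

EOQ = √(2DS/H) = √(2 × 18,800 × 361 / 38) ≈ 597.66.
Cost at Q* = (D/Q*)S + (Q*/2)H = √(2DSH) ≈ £22,711.16.
Cost at Q = 200: (18,800/200)×361 + (200/2)×38 = £33,934.00 + £3,800.00 = £37,734.00.
Excess = £37,734.00 − £22,711.16 = £15,022.84.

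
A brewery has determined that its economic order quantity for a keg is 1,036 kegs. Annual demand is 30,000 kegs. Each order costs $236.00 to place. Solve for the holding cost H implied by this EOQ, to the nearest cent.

Squaring Q* = √(2DS/H) gives Q*² = 2DS/H.
From Q* = √(2DS/H): H = 2DS / Q*² = 2 × 30,000 × 236 / 1,036² = 13.1930.

H ≈ $13.19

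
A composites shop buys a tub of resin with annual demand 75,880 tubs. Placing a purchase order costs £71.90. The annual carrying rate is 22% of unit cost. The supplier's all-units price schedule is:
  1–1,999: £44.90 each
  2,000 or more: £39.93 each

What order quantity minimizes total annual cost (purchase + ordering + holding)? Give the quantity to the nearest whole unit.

Q* ≈ 2,000 tubs

Holding cost per unit per year at price C is H = 0.22·C.
Candidates are each tier's EOQ (if it falls in that tier) and each price-break quantity.
EOQ at £44.90 = 1051.0 (feasible in tier 1): TC = 75,880×£44.90 + (75,880/1051.0)×71.9 + (1051.0/2)×0.22×£44.90 = £3,417,393.92.
EOQ at £39.93 = 1114.5 < 2000, so use break Q=2000: TC = 75,880×£39.93 + (75,880/2000.0)×71.9 + (2000.0/2)×0.22×£39.93 = £3,041,400.89.
Lowest total cost is £3,041,400.89 at Q = 2000.0.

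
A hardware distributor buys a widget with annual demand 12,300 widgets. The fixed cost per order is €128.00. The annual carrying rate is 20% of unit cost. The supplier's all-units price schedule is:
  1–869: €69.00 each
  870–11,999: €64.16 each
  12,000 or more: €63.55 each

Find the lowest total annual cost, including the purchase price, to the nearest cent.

Holding cost per unit per year at price C is H = 0.20·C.
Evaluate total cost at each tier's feasible EOQ or, if the EOQ is below the tier, at the tier's minimum quantity.
EOQ at €69.00 = 477.7 (feasible in tier 1): TC = 12,300×€69.00 + (12,300/477.7)×128 + (477.7/2)×0.20×€69.00 = €855,291.92.
EOQ at €64.16 = 495.4 < 870, so use break Q=870: TC = 12,300×€64.16 + (12,300/870.0)×128 + (870.0/2)×0.20×€64.16 = €796,559.58.
EOQ at €63.55 = 497.7 < 12000, so use break Q=12000: TC = 12,300×€63.55 + (12,300/12000.0)×128 + (12000.0/2)×0.20×€63.55 = €858,056.20.
Lowest total cost among the candidates is at Q = 870.0.

TC* ≈ €796,559.58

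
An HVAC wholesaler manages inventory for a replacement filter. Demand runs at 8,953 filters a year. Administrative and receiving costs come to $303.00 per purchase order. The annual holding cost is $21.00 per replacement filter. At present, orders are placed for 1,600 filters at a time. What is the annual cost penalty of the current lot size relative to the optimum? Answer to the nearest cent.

Extra cost ≈ $7,821.40 per year

EOQ = √(2DS/H) = √(2 × 8,953 × 303 / 21) ≈ 508.29.
Cost at Q* = (D/Q*)S + (Q*/2)H = √(2DSH) ≈ $10,674.08.
Cost at Q = 1,600: (8,953/1,600)×303 + (1,600/2)×21 = $1,695.47 + $16,800.00 = $18,495.47.
Excess = $18,495.47 − $10,674.08 = $7,821.40.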